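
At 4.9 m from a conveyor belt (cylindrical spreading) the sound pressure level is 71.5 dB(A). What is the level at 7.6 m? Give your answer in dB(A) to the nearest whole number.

Cylindrical spreading from a line source gives a 10·log₁₀(r₂/r₁) drop.
L₂ = 71.5 − 10·log₁₀(7.6/4.9) = 71.5 − 1.906 = 69.59 dB(A).

70 dB(A)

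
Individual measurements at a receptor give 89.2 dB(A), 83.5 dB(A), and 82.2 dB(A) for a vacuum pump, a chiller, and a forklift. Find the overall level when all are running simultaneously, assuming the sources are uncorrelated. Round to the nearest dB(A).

91 dB(A)

Incoherent sources combine by intensity addition: L_total = 10·log₁₀(Σ 10^(L_i/10)).
Σ 10^(L/10) = 10^(89.2/10) + 10^(83.5/10) + 10^(82.2/10) = 1.222e+09.
L_total = 10·log₁₀(1.222e+09) = 90.87 dB(A).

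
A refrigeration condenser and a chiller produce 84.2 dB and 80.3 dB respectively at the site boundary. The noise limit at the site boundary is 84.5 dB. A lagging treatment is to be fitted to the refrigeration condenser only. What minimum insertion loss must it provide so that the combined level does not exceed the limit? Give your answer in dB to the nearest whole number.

Everything except the refrigeration condenser sums to 10^(80.3/10) = 1.072e+08 in linear terms, 80.30 dB.
The limit corresponds to 10^(84.5/10) = 2.818e+08; subtracting the fixed part leaves 1.747e+08 for the refrigeration condenser, i.e. 82.42 dB.
So the refrigeration condenser must be reduced from 84.2 to 82.42 dB: IL = 1.78 dB.

2 dB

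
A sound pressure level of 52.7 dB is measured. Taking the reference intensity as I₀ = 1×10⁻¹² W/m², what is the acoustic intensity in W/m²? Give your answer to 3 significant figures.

1.86e-07 W/m²

I = I₀·10^(L/10) = 10⁻¹² × 10^(52.7/10) = 10^(-6.730).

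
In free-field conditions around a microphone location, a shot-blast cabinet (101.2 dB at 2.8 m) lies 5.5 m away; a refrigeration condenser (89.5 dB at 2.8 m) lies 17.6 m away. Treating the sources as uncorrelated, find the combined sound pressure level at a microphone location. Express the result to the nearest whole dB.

95 dB

Apply inverse-square spreading to bring every level to the receiver, then sum 10^(L/10).
shot-blast cabinet: 101.2 − 20·log₁₀(5.5/2.8) = 101.2 − 5.86 = 95.34 dB.
refrigeration condenser: 89.5 − 20·log₁₀(17.6/2.8) = 89.5 − 15.97 = 73.53 dB.
Σ 10^(L/10) = 3.439e+09 → L_total = 10·log₁₀(3.439e+09) = 95.36 dB.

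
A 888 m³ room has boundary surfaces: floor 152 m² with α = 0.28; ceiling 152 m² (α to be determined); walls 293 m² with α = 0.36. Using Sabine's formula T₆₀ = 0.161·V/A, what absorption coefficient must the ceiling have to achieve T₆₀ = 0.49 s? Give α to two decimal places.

0.95

A = 0.161·V/T₆₀ = 0.161·888/0.49 = 291.77 m² sabins.
Absorption from the other surfaces = 152·0.28 + 293·0.36 = 148.04 m², so the ceiling must supply 143.73 m² over 152 m².
α = 143.73/152 = 0.946.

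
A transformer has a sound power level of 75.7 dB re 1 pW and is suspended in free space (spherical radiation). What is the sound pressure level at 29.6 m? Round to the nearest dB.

The power spreads over a sphere of area 4π·r², so L_p = L_w − 10·log₁₀(4π·r²).
4π·r² = 1.101e+04 m², 10·log₁₀ of that is 40.418 dB.
L_p = 75.7 − 40.418 = 35.28 dB.

35 dB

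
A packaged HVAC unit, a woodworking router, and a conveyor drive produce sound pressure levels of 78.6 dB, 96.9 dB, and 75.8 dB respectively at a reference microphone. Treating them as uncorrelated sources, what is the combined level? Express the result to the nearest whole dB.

Incoherent sources combine by intensity addition: L_total = 10·log₁₀(Σ 10^(L_i/10)).
Σ 10^(L/10) = 10^(78.6/10) + 10^(96.9/10) + 10^(75.8/10) = 5.008e+09.
L_total = 10·log₁₀(5.008e+09) = 97.00 dB.

97 dB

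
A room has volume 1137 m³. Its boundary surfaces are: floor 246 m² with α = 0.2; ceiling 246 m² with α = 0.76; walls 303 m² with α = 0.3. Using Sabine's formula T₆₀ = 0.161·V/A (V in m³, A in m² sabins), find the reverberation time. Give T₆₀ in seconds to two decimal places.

0.56 s

Summing Sᵢαᵢ: 246·0.2 + 246·0.76 + 303·0.3 = 327.06 m².
T₆₀ = 0.161 × 1137 / 327.06 = 0.560 s.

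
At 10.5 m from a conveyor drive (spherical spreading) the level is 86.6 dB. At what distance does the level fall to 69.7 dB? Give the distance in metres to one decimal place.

For a point source L₁ − L₂ = 20·log₁₀(r₂/r₁), so r₂ = r₁·10^((L₁−L₂)/20).
r₂ = 10.5·10^((86.6−69.7)/20) = 10.5·10^(16.9/20) = 73.48 m.

73.5 m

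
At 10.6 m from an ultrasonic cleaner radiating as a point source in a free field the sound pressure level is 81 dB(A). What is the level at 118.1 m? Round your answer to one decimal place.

60.1 dB(A)

For a point source, L₂ = L₁ − 20·log₁₀(r₂/r₁).
L₂ = 81 − 20·log₁₀(118.1/10.6) = 81 − 20.939 = 60.06 dB(A).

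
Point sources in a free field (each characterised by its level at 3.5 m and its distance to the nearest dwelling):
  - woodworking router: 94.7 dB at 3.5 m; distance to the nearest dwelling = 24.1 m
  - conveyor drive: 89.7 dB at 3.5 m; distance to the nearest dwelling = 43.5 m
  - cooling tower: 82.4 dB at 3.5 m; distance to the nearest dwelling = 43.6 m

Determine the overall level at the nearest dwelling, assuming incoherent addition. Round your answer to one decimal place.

Apply inverse-square spreading to bring every level to the receiver, then sum 10^(L/10).
woodworking router: 94.7 − 20·log₁₀(24.1/3.5) = 94.7 − 16.76 = 77.94 dB.
conveyor drive: 89.7 − 20·log₁₀(43.5/3.5) = 89.7 − 21.89 = 67.81 dB.
cooling tower: 82.4 − 20·log₁₀(43.6/3.5) = 82.4 − 21.91 = 60.49 dB.
Σ 10^(L/10) = 6.941e+07 → L_total = 10·log₁₀(6.941e+07) = 78.41 dB.

78.4 dB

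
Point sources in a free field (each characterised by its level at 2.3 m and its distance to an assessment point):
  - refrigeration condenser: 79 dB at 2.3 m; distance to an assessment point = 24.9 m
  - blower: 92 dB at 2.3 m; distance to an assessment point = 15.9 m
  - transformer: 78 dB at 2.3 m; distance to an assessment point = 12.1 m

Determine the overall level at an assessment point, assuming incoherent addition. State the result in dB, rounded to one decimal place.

75.6 dB

Apply inverse-square spreading to bring every level to the receiver, then sum 10^(L/10).
refrigeration condenser: 79 − 20·log₁₀(24.9/2.3) = 79 − 20.69 = 58.31 dB.
blower: 92 − 20·log₁₀(15.9/2.3) = 92 − 16.79 = 75.21 dB.
transformer: 78 − 20·log₁₀(12.1/2.3) = 78 − 14.42 = 63.58 dB.
Σ 10^(L/10) = 3.612e+07 → L_total = 10·log₁₀(3.612e+07) = 75.58 dB.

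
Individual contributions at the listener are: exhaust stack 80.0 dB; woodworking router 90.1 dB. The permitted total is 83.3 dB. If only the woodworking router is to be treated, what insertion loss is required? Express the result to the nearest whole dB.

10 dB

The untreated sources together contribute 10^(80.0/10) = 1.000e+08, i.e. 80.00 dB.
The limit corresponds to 10^(83.3/10) = 2.138e+08; subtracting the fixed part leaves 1.138e+08 for the woodworking router, i.e. 80.56 dB.
Required insertion loss = 90.1 − 80.56 = 9.54 dB.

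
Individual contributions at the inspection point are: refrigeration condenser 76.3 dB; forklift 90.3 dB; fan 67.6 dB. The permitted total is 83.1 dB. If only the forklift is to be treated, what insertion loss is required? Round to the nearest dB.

The untreated sources together contribute 10^(76.3/10) + 10^(67.6/10) = 4.841e+07, i.e. 76.85 dB.
The limit corresponds to 10^(83.1/10) = 2.042e+08; subtracting the fixed part leaves 1.558e+08 for the forklift, i.e. 81.92 dB.
Required insertion loss = 90.3 − 81.92 = 8.38 dB.

8 dB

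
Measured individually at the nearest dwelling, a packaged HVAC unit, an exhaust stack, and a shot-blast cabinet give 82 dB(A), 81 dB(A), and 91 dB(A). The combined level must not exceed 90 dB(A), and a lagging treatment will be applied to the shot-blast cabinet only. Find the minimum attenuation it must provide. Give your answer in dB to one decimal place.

2.5 dB

Everything except the shot-blast cabinet sums to 10^(82/10) + 10^(81/10) = 2.844e+08 in linear terms, 84.54 dB(A).
The limit corresponds to 10^(90/10) = 1.000e+09; subtracting the fixed part leaves 7.156e+08 for the shot-blast cabinet, i.e. 88.55 dB(A).
Required insertion loss = 91 − 88.55 = 2.45 dB.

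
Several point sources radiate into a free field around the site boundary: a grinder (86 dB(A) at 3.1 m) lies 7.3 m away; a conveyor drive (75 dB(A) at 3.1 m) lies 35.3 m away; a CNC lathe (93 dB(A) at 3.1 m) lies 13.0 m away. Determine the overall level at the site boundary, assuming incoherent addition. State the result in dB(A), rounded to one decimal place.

Propagate each source to the receiver with L = L_ref − 20·log₁₀(r/r_ref), then add intensities.
grinder: 86 − 20·log₁₀(7.3/3.1) = 86 − 7.44 = 78.56 dB(A).
conveyor drive: 75 − 20·log₁₀(35.3/3.1) = 75 − 21.13 = 53.87 dB(A).
CNC lathe: 93 − 20·log₁₀(13.0/3.1) = 93 − 12.45 = 80.55 dB(A).
Σ 10^(L/10) = 1.855e+08 → L_total = 10·log₁₀(1.855e+08) = 82.68 dB(A).

82.7 dB(A)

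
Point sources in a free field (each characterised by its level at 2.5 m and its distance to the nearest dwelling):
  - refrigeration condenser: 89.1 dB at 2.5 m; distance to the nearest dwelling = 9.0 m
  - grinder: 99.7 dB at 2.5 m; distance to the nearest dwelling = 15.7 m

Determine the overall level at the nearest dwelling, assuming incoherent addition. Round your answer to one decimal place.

Propagate each source to the receiver with L = L_ref − 20·log₁₀(r/r_ref), then add intensities.
refrigeration condenser: 89.1 − 20·log₁₀(9.0/2.5) = 89.1 − 11.13 = 77.97 dB.
grinder: 99.7 − 20·log₁₀(15.7/2.5) = 99.7 − 15.96 = 83.74 dB.
Σ 10^(L/10) = 2.994e+08 → L_total = 10·log₁₀(2.994e+08) = 84.76 dB.

84.8 dB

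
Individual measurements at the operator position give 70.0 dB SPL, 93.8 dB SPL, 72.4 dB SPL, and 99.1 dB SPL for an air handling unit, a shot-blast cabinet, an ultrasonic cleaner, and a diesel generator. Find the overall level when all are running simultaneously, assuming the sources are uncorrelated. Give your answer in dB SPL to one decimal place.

Incoherent sources combine by intensity addition: L_total = 10·log₁₀(Σ 10^(L_i/10)).
Σ 10^(L/10) = 10^(70.0/10) + 10^(93.8/10) + 10^(72.4/10) + 10^(99.1/10) = 1.055e+10.
L_total = 10·log₁₀(1.055e+10) = 100.23 dB SPL.

100.2 dB SPL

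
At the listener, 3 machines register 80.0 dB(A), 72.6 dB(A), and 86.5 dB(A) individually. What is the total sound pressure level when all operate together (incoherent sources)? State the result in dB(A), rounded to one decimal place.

87.5 dB(A)

Incoherent sources combine by intensity addition: L_total = 10·log₁₀(Σ 10^(L_i/10)).
Σ 10^(L/10) = 10^(80.0/10) + 10^(72.6/10) + 10^(86.5/10) = 5.649e+08.
L_total = 10·log₁₀(5.649e+08) = 87.52 dB(A).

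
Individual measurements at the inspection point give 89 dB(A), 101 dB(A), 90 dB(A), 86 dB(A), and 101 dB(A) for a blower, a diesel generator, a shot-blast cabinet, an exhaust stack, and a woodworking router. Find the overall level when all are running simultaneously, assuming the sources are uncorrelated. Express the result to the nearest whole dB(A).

104 dB(A)

For uncorrelated sources the intensities add, so convert each level to linear form, sum, and take 10·log₁₀ of the total.
Σ 10^(L/10) = 10^(89/10) + 10^(101/10) + 10^(90/10) + 10^(86/10) + 10^(101/10) = 2.737e+10.
L_total = 10·log₁₀(2.737e+10) = 104.37 dB(A).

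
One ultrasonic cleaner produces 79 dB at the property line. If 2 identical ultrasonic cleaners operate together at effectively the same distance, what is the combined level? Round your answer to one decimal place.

82.0 dB

N identical incoherent sources raise the level by 10·log₁₀ N.
L_total = 79 + 10·log₁₀(2) = 79 + 3.010 = 82.01 dB.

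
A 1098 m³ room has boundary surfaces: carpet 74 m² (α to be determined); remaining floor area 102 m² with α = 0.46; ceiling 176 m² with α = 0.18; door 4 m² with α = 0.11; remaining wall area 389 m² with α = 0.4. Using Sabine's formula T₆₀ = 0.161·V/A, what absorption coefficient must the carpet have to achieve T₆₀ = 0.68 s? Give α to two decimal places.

A = 0.161·V/T₆₀ = 0.161·1098/0.68 = 259.97 m² sabins.
Absorption from the other surfaces = 102·0.46 + 176·0.18 + 4·0.11 + 389·0.4 = 234.64 m², so the carpet must supply 25.33 m² over 74 m².
α = 25.33/74 = 0.342.

0.34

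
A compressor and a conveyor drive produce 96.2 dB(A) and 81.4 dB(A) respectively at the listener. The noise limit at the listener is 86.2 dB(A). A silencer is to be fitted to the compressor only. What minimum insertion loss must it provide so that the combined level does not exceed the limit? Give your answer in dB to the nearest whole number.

12 dB

The untreated sources together contribute 10^(81.4/10) = 1.380e+08, i.e. 81.40 dB(A).
To meet 86.2 dB(A) overall, the treated compressor may contribute at most 10^(86.2/10) − 1.380e+08 = 2.788e+08, i.e. 84.45 dB(A).
So the compressor must be reduced from 96.2 to 84.45 dB(A): IL = 11.75 dB.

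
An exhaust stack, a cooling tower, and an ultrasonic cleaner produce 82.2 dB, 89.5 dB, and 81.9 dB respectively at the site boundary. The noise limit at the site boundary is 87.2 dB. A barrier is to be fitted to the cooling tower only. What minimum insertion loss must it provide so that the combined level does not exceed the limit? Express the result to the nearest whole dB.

6 dB

Fixed contribution from the other sources: Σ 10^(L/10) = 10^(82.2/10) + 10^(81.9/10) = 3.208e+08 (85.06 dB).
The limit corresponds to 10^(87.2/10) = 5.248e+08; subtracting the fixed part leaves 2.040e+08 for the cooling tower, i.e. 83.10 dB.
Required insertion loss = 89.5 − 83.10 = 6.40 dB.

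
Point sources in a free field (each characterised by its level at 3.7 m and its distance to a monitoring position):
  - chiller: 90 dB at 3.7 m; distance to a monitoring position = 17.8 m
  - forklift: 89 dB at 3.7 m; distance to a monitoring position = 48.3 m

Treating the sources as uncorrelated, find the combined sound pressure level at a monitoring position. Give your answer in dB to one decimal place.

76.8 dB

Propagate each source to the receiver with L = L_ref − 20·log₁₀(r/r_ref), then add intensities.
chiller: 90 − 20·log₁₀(17.8/3.7) = 90 − 13.64 = 76.36 dB.
forklift: 89 − 20·log₁₀(48.3/3.7) = 89 − 22.31 = 66.69 dB.
Σ 10^(L/10) = 4.787e+07 → L_total = 10·log₁₀(4.787e+07) = 76.80 dB.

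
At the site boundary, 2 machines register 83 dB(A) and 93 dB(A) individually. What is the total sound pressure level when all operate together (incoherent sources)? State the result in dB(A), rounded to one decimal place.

93.4 dB(A)

Incoherent sources combine by intensity addition: L_total = 10·log₁₀(Σ 10^(L_i/10)).
Σ 10^(L/10) = 10^(83/10) + 10^(93/10) = 2.195e+09.
L_total = 10·log₁₀(2.195e+09) = 93.41 dB(A).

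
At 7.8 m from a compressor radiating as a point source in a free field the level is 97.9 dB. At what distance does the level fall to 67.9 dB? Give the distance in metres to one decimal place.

Point-source spreading drops the level by 20·log₁₀(r₂/r₁); inverting, r₂/r₁ = 10^(ΔL/20).
r₂ = 7.8·10^((97.9−67.9)/20) = 7.8·10^(30.0/20) = 246.66 m.

246.7 m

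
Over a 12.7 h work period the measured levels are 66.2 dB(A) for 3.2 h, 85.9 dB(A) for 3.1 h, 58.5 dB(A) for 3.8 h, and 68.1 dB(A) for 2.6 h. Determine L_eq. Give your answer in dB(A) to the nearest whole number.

The energy average is taken in the linear domain: L_eq = 10·log₁₀[(Σ tᵢ·10^(Lᵢ/10))/T], T = 12.7 h.
Σ tᵢ·10^(Lᵢ/10) = 3.2·10^(66.2/10) + 3.1·10^(85.9/10) + 3.8·10^(58.5/10) + 2.6·10^(68.1/10) = 1.239e+09.
L_eq = 10·log₁₀(1.239e+09/12.7) = 79.89 dB(A).

80 dB(A)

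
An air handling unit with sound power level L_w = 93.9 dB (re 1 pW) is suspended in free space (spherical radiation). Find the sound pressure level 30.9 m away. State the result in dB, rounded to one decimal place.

53.1 dB

The power spreads over a sphere of area 4π·r², so L_p = L_w − 10·log₁₀(4π·r²).
4π·r² = 1.2e+04 m², 10·log₁₀ of that is 40.791 dB.
L_p = 93.9 − 40.791 = 53.11 dB.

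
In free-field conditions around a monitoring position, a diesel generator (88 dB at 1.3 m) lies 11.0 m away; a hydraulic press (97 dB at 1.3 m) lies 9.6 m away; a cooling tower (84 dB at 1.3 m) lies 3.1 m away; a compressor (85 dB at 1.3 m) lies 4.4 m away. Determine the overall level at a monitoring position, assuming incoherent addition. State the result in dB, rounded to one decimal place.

82.4 dB

Apply inverse-square spreading to bring every level to the receiver, then sum 10^(L/10).
diesel generator: 88 − 20·log₁₀(11.0/1.3) = 88 − 18.55 = 69.45 dB.
hydraulic press: 97 − 20·log₁₀(9.6/1.3) = 97 − 17.37 = 79.63 dB.
cooling tower: 84 − 20·log₁₀(3.1/1.3) = 84 − 7.55 = 76.45 dB.
compressor: 85 − 20·log₁₀(4.4/1.3) = 85 − 10.59 = 74.41 dB.
Σ 10^(L/10) = 1.725e+08 → L_total = 10·log₁₀(1.725e+08) = 82.37 dB.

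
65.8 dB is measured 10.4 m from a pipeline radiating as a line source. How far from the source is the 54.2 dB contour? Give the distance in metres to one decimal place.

150.3 m

The 11.6 dB drop corresponds to a distance ratio of 10^(11.6/10) for a line source.
r₂ = 10.4·10^((65.8−54.2)/10) = 10.4·10^(11.6/10) = 150.33 m.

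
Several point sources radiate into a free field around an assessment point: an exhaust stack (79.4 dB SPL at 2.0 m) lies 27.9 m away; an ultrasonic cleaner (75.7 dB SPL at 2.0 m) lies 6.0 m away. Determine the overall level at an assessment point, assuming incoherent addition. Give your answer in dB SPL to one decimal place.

66.6 dB SPL

Apply inverse-square spreading to bring every level to the receiver, then sum 10^(L/10).
exhaust stack: 79.4 − 20·log₁₀(27.9/2.0) = 79.4 − 22.89 = 56.51 dB SPL.
ultrasonic cleaner: 75.7 − 20·log₁₀(6.0/2.0) = 75.7 − 9.54 = 66.16 dB SPL.
Σ 10^(L/10) = 4.576e+06 → L_total = 10·log₁₀(4.576e+06) = 66.60 dB SPL.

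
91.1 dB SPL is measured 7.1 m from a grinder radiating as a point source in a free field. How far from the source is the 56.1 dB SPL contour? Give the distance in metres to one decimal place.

For a point source L₁ − L₂ = 20·log₁₀(r₂/r₁), so r₂ = r₁·10^((L₁−L₂)/20).
r₂ = 7.1·10^((91.1−56.1)/20) = 7.1·10^(35.0/20) = 399.26 m.

399.3 m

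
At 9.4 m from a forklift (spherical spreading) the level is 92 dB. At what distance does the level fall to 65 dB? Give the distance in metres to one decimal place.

The 27.0 dB drop corresponds to a distance ratio of 10^(27.0/20) for a point source.
r₂ = 9.4·10^((92−65)/20) = 9.4·10^(27.0/20) = 210.44 m.

210.4 m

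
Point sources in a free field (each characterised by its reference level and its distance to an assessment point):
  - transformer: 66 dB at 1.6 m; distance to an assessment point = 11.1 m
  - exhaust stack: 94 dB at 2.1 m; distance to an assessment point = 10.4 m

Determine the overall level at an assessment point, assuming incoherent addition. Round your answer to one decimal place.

First find each source's level at the receiver (point-source: −20·log₁₀(r/r_ref)), then combine on an intensity basis.
transformer: 66 − 20·log₁₀(11.1/1.6) = 66 − 16.82 = 49.18 dB.
exhaust stack: 94 − 20·log₁₀(10.4/2.1) = 94 − 13.90 = 80.10 dB.
Σ 10^(L/10) = 1.025e+08 → L_total = 10·log₁₀(1.025e+08) = 80.11 dB.

80.1 dB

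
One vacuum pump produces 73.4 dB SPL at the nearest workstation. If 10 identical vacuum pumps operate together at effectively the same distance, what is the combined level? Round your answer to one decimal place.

83.4 dB SPL

With 10 equal, uncorrelated contributions the intensity is 10× that of one unit, giving a rise of 10·log₁₀ 10.
L_total = 73.4 + 10·log₁₀(10) = 73.4 + 10.000 = 83.40 dB SPL.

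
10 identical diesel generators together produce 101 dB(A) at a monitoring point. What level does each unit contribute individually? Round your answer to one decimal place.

For N identical incoherent sources L_total = L₁ + 10·log₁₀ N, so L₁ = 101 − 10·log₁₀(10) = 101 − 10.000.

91.0 dB(A)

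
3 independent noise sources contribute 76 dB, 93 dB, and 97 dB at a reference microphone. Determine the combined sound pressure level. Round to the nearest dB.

For uncorrelated sources the intensities add, so convert each level to linear form, sum, and take 10·log₁₀ of the total.
Σ 10^(L/10) = 10^(76/10) + 10^(93/10) + 10^(97/10) = 7.047e+09.
L_total = 10·log₁₀(7.047e+09) = 98.48 dB.

98 dB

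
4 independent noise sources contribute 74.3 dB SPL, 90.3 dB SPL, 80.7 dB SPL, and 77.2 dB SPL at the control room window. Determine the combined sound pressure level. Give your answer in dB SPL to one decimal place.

91.0 dB SPL

Incoherent sources combine by intensity addition: L_total = 10·log₁₀(Σ 10^(L_i/10)).
Σ 10^(L/10) = 10^(74.3/10) + 10^(90.3/10) + 10^(80.7/10) + 10^(77.2/10) = 1.268e+09.
L_total = 10·log₁₀(1.268e+09) = 91.03 dB SPL.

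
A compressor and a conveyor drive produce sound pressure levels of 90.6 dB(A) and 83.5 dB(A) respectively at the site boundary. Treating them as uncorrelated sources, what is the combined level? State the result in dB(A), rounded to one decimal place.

91.4 dB(A)

For uncorrelated sources the intensities add, so convert each level to linear form, sum, and take 10·log₁₀ of the total.
Σ 10^(L/10) = 10^(90.6/10) + 10^(83.5/10) = 1.372e+09.
L_total = 10·log₁₀(1.372e+09) = 91.37 dB(A).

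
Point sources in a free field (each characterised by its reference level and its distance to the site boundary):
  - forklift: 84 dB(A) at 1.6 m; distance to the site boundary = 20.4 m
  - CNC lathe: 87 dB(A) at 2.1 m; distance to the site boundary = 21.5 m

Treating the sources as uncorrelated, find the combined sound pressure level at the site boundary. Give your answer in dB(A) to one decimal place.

Propagate each source to the receiver with L = L_ref − 20·log₁₀(r/r_ref), then add intensities.
forklift: 84 − 20·log₁₀(20.4/1.6) = 84 − 22.11 = 61.89 dB(A).
CNC lathe: 87 − 20·log₁₀(21.5/2.1) = 87 − 20.20 = 66.80 dB(A).
Σ 10^(L/10) = 6.327e+06 → L_total = 10·log₁₀(6.327e+06) = 68.01 dB(A).

68.0 dB(A)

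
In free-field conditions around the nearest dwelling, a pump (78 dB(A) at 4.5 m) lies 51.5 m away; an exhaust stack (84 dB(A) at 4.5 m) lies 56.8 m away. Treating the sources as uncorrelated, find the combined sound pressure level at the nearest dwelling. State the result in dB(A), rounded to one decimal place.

63.1 dB(A)

Apply inverse-square spreading to bring every level to the receiver, then sum 10^(L/10).
pump: 78 − 20·log₁₀(51.5/4.5) = 78 − 21.17 = 56.83 dB(A).
exhaust stack: 84 − 20·log₁₀(56.8/4.5) = 84 − 22.02 = 61.98 dB(A).
Σ 10^(L/10) = 2.058e+06 → L_total = 10·log₁₀(2.058e+06) = 63.14 dB(A).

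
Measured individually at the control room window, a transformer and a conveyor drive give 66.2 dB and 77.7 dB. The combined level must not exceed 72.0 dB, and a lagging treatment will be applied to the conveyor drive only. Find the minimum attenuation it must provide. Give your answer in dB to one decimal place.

Everything except the conveyor drive sums to 10^(66.2/10) = 4.169e+06 in linear terms, 66.20 dB.
To meet 72.0 dB overall, the treated conveyor drive may contribute at most 10^(72.0/10) − 4.169e+06 = 1.168e+07, i.e. 70.67 dB.
Required insertion loss = 77.7 − 70.67 = 7.03 dB.

7.0 dB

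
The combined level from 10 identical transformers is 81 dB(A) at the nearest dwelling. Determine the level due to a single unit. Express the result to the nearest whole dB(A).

71 dB(A)

10 equal contributions raise the level by 10·log₁₀ 10 = 10.000 dB, so each unit alone gives 81 − 10.000.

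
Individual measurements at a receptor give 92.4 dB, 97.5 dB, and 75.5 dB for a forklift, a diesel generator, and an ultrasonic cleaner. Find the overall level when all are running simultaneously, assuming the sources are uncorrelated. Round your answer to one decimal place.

For uncorrelated sources the intensities add, so convert each level to linear form, sum, and take 10·log₁₀ of the total.
Σ 10^(L/10) = 10^(92.4/10) + 10^(97.5/10) + 10^(75.5/10) = 7.397e+09.
L_total = 10·log₁₀(7.397e+09) = 98.69 dB.

98.7 dB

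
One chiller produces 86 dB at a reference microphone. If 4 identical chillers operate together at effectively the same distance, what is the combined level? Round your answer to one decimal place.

92.0 dB

L_total = L₁ + 10·log₁₀ N for N identical incoherent sources.
L_total = 86 + 10·log₁₀(4) = 86 + 6.021 = 92.02 dB.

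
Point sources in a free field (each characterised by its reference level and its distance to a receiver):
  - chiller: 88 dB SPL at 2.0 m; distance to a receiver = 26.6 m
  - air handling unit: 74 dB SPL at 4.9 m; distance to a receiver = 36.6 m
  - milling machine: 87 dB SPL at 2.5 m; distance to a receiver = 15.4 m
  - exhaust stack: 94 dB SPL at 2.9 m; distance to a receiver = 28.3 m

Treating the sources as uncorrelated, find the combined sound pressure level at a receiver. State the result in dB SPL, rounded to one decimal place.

76.4 dB SPL

First find each source's level at the receiver (point-source: −20·log₁₀(r/r_ref)), then combine on an intensity basis.
chiller: 88 − 20·log₁₀(26.6/2.0) = 88 − 22.48 = 65.52 dB SPL.
air handling unit: 74 − 20·log₁₀(36.6/4.9) = 74 − 17.47 = 56.53 dB SPL.
milling machine: 87 − 20·log₁₀(15.4/2.5) = 87 − 15.79 = 71.21 dB SPL.
exhaust stack: 94 − 20·log₁₀(28.3/2.9) = 94 − 19.79 = 74.21 dB SPL.
Σ 10^(L/10) = 4.360e+07 → L_total = 10·log₁₀(4.360e+07) = 76.40 dB SPL.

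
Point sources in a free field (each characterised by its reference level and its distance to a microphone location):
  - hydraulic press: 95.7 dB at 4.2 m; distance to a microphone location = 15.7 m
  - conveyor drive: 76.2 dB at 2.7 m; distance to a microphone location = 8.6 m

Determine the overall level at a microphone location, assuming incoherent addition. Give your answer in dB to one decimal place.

Apply inverse-square spreading to bring every level to the receiver, then sum 10^(L/10).
hydraulic press: 95.7 − 20·log₁₀(15.7/4.2) = 95.7 − 11.45 = 84.25 dB.
conveyor drive: 76.2 − 20·log₁₀(8.6/2.7) = 76.2 − 10.06 = 66.14 dB.
Σ 10^(L/10) = 2.700e+08 → L_total = 10·log₁₀(2.700e+08) = 84.31 dB.

84.3 dB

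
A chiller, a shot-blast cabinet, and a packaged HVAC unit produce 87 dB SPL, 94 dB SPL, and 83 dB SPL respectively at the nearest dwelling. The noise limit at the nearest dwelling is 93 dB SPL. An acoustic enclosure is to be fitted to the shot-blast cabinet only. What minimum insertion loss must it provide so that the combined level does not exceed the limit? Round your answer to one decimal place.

2.9 dB

Fixed contribution from the other sources: Σ 10^(L/10) = 10^(87/10) + 10^(83/10) = 7.007e+08 (88.46 dB SPL).
To meet 93 dB SPL overall, the treated shot-blast cabinet may contribute at most 10^(93/10) − 7.007e+08 = 1.295e+09, i.e. 91.12 dB SPL.
Required insertion loss = 94 − 91.12 = 2.88 dB.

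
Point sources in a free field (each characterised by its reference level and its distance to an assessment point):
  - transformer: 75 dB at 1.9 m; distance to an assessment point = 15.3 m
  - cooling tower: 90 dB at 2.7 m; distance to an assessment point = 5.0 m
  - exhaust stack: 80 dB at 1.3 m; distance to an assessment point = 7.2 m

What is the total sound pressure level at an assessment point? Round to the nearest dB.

85 dB

Propagate each source to the receiver with L = L_ref − 20·log₁₀(r/r_ref), then add intensities.
transformer: 75 − 20·log₁₀(15.3/1.9) = 75 − 18.12 = 56.88 dB.
cooling tower: 90 − 20·log₁₀(5.0/2.7) = 90 − 5.35 = 84.65 dB.
exhaust stack: 80 − 20·log₁₀(7.2/1.3) = 80 − 14.87 = 65.13 dB.
Σ 10^(L/10) = 2.953e+08 → L_total = 10·log₁₀(2.953e+08) = 84.70 dB.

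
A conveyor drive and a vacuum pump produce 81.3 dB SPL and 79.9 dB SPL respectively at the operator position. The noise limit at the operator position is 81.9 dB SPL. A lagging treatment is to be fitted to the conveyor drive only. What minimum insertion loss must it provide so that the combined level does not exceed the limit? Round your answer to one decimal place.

3.7 dB

Fixed contribution from the other source: Σ 10^(L/10) = 10^(79.9/10) = 9.772e+07 (79.90 dB SPL).
To meet 81.9 dB SPL overall, the treated conveyor drive may contribute at most 10^(81.9/10) − 9.772e+07 = 5.716e+07, i.e. 77.57 dB SPL.
Required insertion loss = 81.3 − 77.57 = 3.73 dB.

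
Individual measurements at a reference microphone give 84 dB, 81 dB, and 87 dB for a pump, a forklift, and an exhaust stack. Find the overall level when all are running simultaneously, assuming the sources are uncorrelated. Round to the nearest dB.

For uncorrelated sources the intensities add, so convert each level to linear form, sum, and take 10·log₁₀ of the total.
Σ 10^(L/10) = 10^(84/10) + 10^(81/10) + 10^(87/10) = 8.783e+08.
L_total = 10·log₁₀(8.783e+08) = 89.44 dB.

89 dB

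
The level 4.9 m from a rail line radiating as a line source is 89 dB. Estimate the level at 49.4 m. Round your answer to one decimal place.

79.0 dB

Line-source attenuation: ΔL = 10·log₁₀(r₂/r₁) = 10·log₁₀(49.4/4.9) = 10.035 dB.
L₂ = 89 − 10·log₁₀(49.4/4.9) = 89 − 10.035 = 78.96 dB.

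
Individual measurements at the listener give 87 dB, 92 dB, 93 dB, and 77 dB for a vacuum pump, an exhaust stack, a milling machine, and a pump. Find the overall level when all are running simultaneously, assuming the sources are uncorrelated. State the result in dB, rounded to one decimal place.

96.2 dB

For uncorrelated sources the intensities add, so convert each level to linear form, sum, and take 10·log₁₀ of the total.
Σ 10^(L/10) = 10^(87/10) + 10^(92/10) + 10^(93/10) + 10^(77/10) = 4.131e+09.
L_total = 10·log₁₀(4.131e+09) = 96.16 dB.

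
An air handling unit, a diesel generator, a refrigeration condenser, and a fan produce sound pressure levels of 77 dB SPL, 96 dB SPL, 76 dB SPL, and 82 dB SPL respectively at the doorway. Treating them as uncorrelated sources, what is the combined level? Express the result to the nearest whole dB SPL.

For uncorrelated sources the intensities add, so convert each level to linear form, sum, and take 10·log₁₀ of the total.
Σ 10^(L/10) = 10^(77/10) + 10^(96/10) + 10^(76/10) + 10^(82/10) = 4.229e+09.
L_total = 10·log₁₀(4.229e+09) = 96.26 dB SPL.

96 dB SPL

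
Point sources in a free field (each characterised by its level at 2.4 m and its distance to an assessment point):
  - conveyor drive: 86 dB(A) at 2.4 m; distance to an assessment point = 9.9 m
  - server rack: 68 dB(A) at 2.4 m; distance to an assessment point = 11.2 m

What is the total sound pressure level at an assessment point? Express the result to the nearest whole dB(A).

74 dB(A)

First find each source's level at the receiver (point-source: −20·log₁₀(r/r_ref)), then combine on an intensity basis.
conveyor drive: 86 − 20·log₁₀(9.9/2.4) = 86 − 12.31 = 73.69 dB(A).
server rack: 68 − 20·log₁₀(11.2/2.4) = 68 − 13.38 = 54.62 dB(A).
Σ 10^(L/10) = 2.369e+07 → L_total = 10·log₁₀(2.369e+07) = 73.74 dB(A).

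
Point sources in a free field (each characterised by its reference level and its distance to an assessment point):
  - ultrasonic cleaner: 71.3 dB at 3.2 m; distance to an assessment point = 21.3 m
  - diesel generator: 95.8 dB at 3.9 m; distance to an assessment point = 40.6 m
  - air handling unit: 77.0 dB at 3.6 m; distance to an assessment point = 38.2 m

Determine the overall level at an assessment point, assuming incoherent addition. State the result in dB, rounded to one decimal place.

75.5 dB

First find each source's level at the receiver (point-source: −20·log₁₀(r/r_ref)), then combine on an intensity basis.
ultrasonic cleaner: 71.3 − 20·log₁₀(21.3/3.2) = 71.3 − 16.46 = 54.84 dB.
diesel generator: 95.8 − 20·log₁₀(40.6/3.9) = 95.8 − 20.35 = 75.45 dB.
air handling unit: 77.0 − 20·log₁₀(38.2/3.6) = 77.0 − 20.52 = 56.48 dB.
Σ 10^(L/10) = 3.583e+07 → L_total = 10·log₁₀(3.583e+07) = 75.54 dB.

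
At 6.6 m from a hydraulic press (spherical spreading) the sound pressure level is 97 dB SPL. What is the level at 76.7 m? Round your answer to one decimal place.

Point-source attenuation: ΔL = 20·log₁₀(r₂/r₁) = 20·log₁₀(76.7/6.6) = 21.305 dB.
L₂ = 97 − 20·log₁₀(76.7/6.6) = 97 − 21.305 = 75.69 dB SPL.

75.7 dB SPL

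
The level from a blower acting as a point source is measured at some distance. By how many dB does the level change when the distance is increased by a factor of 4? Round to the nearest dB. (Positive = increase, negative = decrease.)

-12 dB

With spherical spreading the level changes by −20·log₁₀(r₂/r₁).
ΔL = −20·log₁₀(4) = -12.04 dB.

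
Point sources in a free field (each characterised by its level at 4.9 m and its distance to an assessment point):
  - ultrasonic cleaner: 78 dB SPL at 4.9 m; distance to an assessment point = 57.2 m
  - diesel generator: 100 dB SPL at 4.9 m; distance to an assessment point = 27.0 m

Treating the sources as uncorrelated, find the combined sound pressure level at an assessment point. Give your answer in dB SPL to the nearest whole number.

Apply inverse-square spreading to bring every level to the receiver, then sum 10^(L/10).
ultrasonic cleaner: 78 − 20·log₁₀(57.2/4.9) = 78 − 21.34 = 56.66 dB SPL.
diesel generator: 100 − 20·log₁₀(27.0/4.9) = 100 − 14.82 = 85.18 dB SPL.
Σ 10^(L/10) = 3.298e+08 → L_total = 10·log₁₀(3.298e+08) = 85.18 dB SPL.

85 dB SPL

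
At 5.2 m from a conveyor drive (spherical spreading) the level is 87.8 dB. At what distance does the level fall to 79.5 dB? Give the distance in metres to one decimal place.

13.5 m

Point-source spreading drops the level by 20·log₁₀(r₂/r₁); inverting, r₂/r₁ = 10^(ΔL/20).
r₂ = 5.2·10^((87.8−79.5)/20) = 5.2·10^(8.3/20) = 13.52 m.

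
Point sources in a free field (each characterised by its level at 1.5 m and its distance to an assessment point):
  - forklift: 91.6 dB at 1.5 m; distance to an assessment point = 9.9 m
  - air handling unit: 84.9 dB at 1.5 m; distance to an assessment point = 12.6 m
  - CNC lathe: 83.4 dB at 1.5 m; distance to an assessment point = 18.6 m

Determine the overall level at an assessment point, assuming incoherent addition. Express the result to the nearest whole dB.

76 dB

Apply inverse-square spreading to bring every level to the receiver, then sum 10^(L/10).
forklift: 91.6 − 20·log₁₀(9.9/1.5) = 91.6 − 16.39 = 75.21 dB.
air handling unit: 84.9 − 20·log₁₀(12.6/1.5) = 84.9 − 18.49 = 66.41 dB.
CNC lathe: 83.4 − 20·log₁₀(18.6/1.5) = 83.4 − 21.87 = 61.53 dB.
Σ 10^(L/10) = 3.899e+07 → L_total = 10·log₁₀(3.899e+07) = 75.91 dB.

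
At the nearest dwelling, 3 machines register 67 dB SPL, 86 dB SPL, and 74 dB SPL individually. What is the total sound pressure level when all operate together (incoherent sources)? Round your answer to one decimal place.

Incoherent sources combine by intensity addition: L_total = 10·log₁₀(Σ 10^(L_i/10)).
Σ 10^(L/10) = 10^(67/10) + 10^(86/10) + 10^(74/10) = 4.282e+08.
L_total = 10·log₁₀(4.282e+08) = 86.32 dB SPL.

86.3 dB SPL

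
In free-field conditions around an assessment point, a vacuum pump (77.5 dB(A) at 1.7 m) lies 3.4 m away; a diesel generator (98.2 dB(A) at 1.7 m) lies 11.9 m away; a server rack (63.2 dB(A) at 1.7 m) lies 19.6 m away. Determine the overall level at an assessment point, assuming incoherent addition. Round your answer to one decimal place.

81.7 dB(A)

Apply inverse-square spreading to bring every level to the receiver, then sum 10^(L/10).
vacuum pump: 77.5 − 20·log₁₀(3.4/1.7) = 77.5 − 6.02 = 71.48 dB(A).
diesel generator: 98.2 − 20·log₁₀(11.9/1.7) = 98.2 − 16.90 = 81.30 dB(A).
server rack: 63.2 − 20·log₁₀(19.6/1.7) = 63.2 − 21.24 = 41.96 dB(A).
Σ 10^(L/10) = 1.489e+08 → L_total = 10·log₁₀(1.489e+08) = 81.73 dB(A).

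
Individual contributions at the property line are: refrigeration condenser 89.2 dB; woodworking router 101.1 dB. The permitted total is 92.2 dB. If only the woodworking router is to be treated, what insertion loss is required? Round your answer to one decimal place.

Fixed contribution from the other source: Σ 10^(L/10) = 10^(89.2/10) = 8.318e+08 (89.20 dB).
The limit corresponds to 10^(92.2/10) = 1.660e+09; subtracting the fixed part leaves 8.278e+08 for the woodworking router, i.e. 89.18 dB.
Required insertion loss = 101.1 − 89.18 = 11.92 dB.

11.9 dB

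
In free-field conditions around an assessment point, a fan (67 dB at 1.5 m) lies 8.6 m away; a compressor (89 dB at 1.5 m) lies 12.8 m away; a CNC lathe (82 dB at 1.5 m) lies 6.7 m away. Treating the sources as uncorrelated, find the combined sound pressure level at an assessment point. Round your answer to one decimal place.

72.8 dB

Apply inverse-square spreading to bring every level to the receiver, then sum 10^(L/10).
fan: 67 − 20·log₁₀(8.6/1.5) = 67 − 15.17 = 51.83 dB.
compressor: 89 − 20·log₁₀(12.8/1.5) = 89 − 18.62 = 70.38 dB.
CNC lathe: 82 − 20·log₁₀(6.7/1.5) = 82 − 13.00 = 69.00 dB.
Σ 10^(L/10) = 1.900e+07 → L_total = 10·log₁₀(1.900e+07) = 72.79 dB.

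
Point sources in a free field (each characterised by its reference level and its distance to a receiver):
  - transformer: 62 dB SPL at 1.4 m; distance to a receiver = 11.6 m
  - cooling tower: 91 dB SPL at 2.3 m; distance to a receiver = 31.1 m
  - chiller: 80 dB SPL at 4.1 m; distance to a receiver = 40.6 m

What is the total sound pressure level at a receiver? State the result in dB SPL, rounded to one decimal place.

Apply inverse-square spreading to bring every level to the receiver, then sum 10^(L/10).
transformer: 62 − 20·log₁₀(11.6/1.4) = 62 − 18.37 = 43.63 dB SPL.
cooling tower: 91 − 20·log₁₀(31.1/2.3) = 91 − 22.62 = 68.38 dB SPL.
chiller: 80 − 20·log₁₀(40.6/4.1) = 80 − 19.91 = 60.09 dB SPL.
Σ 10^(L/10) = 7.928e+06 → L_total = 10·log₁₀(7.928e+06) = 68.99 dB SPL.

69.0 dB SPL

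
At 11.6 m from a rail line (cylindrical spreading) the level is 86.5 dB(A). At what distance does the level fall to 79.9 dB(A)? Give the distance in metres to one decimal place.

Line-source spreading drops the level by 10·log₁₀(r₂/r₁); inverting, r₂/r₁ = 10^(ΔL/10).
r₂ = 11.6·10^((86.5−79.9)/10) = 11.6·10^(6.6/10) = 53.02 m.

53.0 m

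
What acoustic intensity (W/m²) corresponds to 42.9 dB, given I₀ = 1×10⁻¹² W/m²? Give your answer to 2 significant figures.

L = 10·log₁₀(I/I₀) ⇒ I = I₀·10^(L/10) = 10⁻¹² × 10^4.29.

1.9e-08 W/m²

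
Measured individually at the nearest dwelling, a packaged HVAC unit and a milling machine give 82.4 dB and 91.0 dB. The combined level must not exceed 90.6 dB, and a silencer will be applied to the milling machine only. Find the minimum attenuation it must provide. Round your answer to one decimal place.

1.1 dB

The untreated sources together contribute 10^(82.4/10) = 1.738e+08, i.e. 82.40 dB.
The limit corresponds to 10^(90.6/10) = 1.148e+09; subtracting the fixed part leaves 9.744e+08 for the milling machine, i.e. 89.89 dB.
So the milling machine must be reduced from 91.0 to 89.89 dB: IL = 1.11 dB.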